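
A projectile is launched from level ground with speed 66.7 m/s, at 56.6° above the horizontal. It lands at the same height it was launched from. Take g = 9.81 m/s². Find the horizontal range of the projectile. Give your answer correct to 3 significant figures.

Components: v_x = 66.7 cos 56.6° = 36.72 m/s, v_y = 66.7 sin 56.6° = 55.68 m/s.
Time of flight (same landing height): t = 2 v_y / g = 2 × 55.68 / 9.81 = 11.35 s.
Range: R = v_x · t = 36.72 × 11.35 = 417 m.

417 m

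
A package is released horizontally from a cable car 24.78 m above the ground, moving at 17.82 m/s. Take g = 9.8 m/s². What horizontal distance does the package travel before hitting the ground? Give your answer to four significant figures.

40.07 m

Initial vertical velocity is zero, so the fall time comes from h = ½ g t²: t = √(2 × 24.78 / 9.8) = 2.2488 s.
Horizontal motion is uniform at 17.82 m/s, so x = 17.82 × 2.2488 = 40.07 m.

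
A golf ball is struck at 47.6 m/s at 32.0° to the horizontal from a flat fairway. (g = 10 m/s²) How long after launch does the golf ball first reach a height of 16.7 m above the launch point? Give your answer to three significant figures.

v_y0 = 47.6 sin 32.0° = 25.22 m/s.
Set y = v_y0 t − ½ g t² = 16.7: 5.000 t² − 25.22 t + 16.7 = 0.
t = [25.22 ± √(636.0 − 334.0)] / 10 = (25.22 ± 17.38) / 10, giving t = 0.784 s or t = 4.26 s.
The golf ball is on the way up at the first time, so t = 0.784 s.

0.784 s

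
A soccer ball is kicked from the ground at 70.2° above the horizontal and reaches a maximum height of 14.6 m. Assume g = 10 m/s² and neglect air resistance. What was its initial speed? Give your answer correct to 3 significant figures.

18.2 m/s

At maximum height v_y = 0, so (v₀ sin θ)² = 2 g H.
v₀ sin 70.2° = √(2 × 10 × 14.6) = 17.09 m/s.
v₀ = 17.09 / sin 70.2° = 17.09 / 0.9409 = 18.2 m/s.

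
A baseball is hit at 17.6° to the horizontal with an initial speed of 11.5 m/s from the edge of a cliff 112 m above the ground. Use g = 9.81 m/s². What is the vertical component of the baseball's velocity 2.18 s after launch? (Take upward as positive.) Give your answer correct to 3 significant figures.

-17.9 m/s

Initial vertical component: v_y0 = 11.5 sin 17.6° = 3.477 m/s.
v_y(t) = v_y0 − g t = 3.477 − 9.81 × 2.18 = -17.9 m/s.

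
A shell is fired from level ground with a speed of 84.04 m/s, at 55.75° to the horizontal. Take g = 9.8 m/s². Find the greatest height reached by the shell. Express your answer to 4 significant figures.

Vertical component of launch velocity: v_y = 84.04 sin 55.75° = 69.467 m/s.
At the highest point the vertical velocity is zero, so v_y² = 2 g h_max.
h_max = (69.467)² / (2 × 9.8) = 4825.7 / 19.60 = 246.2 m.

246.2 m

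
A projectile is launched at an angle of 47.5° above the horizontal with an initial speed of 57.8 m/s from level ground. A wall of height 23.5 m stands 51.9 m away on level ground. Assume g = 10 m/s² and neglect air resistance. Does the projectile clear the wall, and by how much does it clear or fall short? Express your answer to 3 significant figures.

v_x = 57.8 cos 47.5° = 39.05 m/s; v_y0 = 57.8 sin 47.5° = 42.61 m/s.
Time to reach the wall: t = 51.9 / 39.05 = 1.329 s.
Height at that point: y = 42.61×1.329 − 5.000×1.329² = 47.80 m.
That is 47.80 − 23.5 = 24.3 m above the top of the wall, so the projectile clears it.

Yes — it clears the wall by 24.3 m.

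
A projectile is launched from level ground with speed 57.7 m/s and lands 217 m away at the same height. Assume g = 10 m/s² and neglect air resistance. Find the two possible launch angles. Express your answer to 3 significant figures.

20.3° and 69.7°

Level-ground range: R = v₀² sin(2θ)/g ⇒ sin 2θ = R g / v₀² = 217×10/57.7² = 0.6518.
2θ = arcsin(0.6518) = 40.68° or 180° − 40.68° = 139.32°.
So θ = 20.3° or θ = 69.7°.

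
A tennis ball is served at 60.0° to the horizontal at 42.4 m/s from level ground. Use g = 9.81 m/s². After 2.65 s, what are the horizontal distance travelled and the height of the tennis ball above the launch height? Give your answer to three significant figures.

v_x = 42.4 cos 60.0° = 21.20 m/s; v_y0 = 42.4 sin 60.0° = 36.72 m/s.
x = v_x t = 21.20 × 2.65 = 56.2 m.
y = v_y0 t − ½ g t² = 36.72×2.65 − 4.905×2.65² = 62.9 m.

x = 56.2 m, y = 62.9 m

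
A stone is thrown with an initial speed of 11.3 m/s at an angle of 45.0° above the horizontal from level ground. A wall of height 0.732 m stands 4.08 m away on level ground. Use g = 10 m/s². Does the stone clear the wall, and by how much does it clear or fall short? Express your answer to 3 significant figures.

v_x = 11.3 cos 45.0° = 7.990 m/s; v_y0 = 11.3 sin 45.0° = 7.990 m/s.
Time to reach the wall: t = 4.08 / 7.990 = 0.5106 s.
Height at that point: y = 7.990×0.5106 − 5.000×0.5106² = 2.776 m.
That is 2.776 − 0.732 = 2.04 m above the top of the wall, so the stone clears it.

Yes — it clears the wall by 2.04 m.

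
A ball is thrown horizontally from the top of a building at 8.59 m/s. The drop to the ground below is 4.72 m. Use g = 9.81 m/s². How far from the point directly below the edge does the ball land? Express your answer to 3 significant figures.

8.43 m

Initial vertical velocity is zero, so the fall time comes from h = ½ g t²: t = √(2 × 4.72 / 9.81) = 0.9810 s.
Horizontal motion is uniform at 8.59 m/s, so x = 8.59 × 0.9810 = 8.43 m.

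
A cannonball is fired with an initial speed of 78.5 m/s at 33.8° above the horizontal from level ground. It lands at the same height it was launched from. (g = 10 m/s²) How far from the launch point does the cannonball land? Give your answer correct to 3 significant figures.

570 m

Components: v_x = 78.5 cos 33.8° = 65.23 m/s, v_y = 78.5 sin 33.8° = 43.67 m/s.
Time of flight (same landing height): t = 2 v_y / g = 2 × 43.67 / 10 = 8.734 s.
Range: R = v_x · t = 65.23 × 8.734 = 570 m.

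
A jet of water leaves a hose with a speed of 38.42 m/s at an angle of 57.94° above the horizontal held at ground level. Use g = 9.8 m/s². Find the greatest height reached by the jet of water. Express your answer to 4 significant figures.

Vertical component of launch velocity: v_y = 38.42 sin 57.94° = 32.561 m/s.
At the highest point the vertical velocity is zero, so v_y² = 2 g h_max.
h_max = (32.561)² / (2 × 9.8) = 1060.2 / 19.60 = 54.09 m.

54.09 m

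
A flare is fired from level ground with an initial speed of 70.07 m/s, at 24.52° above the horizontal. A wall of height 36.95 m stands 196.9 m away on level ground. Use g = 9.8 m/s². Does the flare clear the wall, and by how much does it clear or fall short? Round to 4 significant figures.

v_x = 70.07 cos 24.52° = 63.751 m/s; v_y0 = 70.07 sin 24.52° = 29.080 m/s.
Time to reach the wall: t = 196.9 / 63.751 = 3.0886 s.
Height at that point: y = 29.080×3.0886 − 4.900×3.0886² = 43.073 m.
That is 43.073 − 36.95 = 6.123 m above the top of the wall, so the flare clears it.

Yes — it clears the wall by 6.123 m.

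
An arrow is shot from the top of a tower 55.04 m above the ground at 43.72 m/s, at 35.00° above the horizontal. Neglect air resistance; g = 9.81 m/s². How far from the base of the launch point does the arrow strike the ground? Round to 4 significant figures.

Components: v_x = 43.72 cos 35.00° = 35.813 m/s, v_y = 43.72 sin 35.00° = 25.077 m/s.
Vertical: 0 = 55.04 + 25.077 t − ½(9.81) t² ⇒ 4.905 t² − 25.077 t − 55.04 = 0.
t = [25.077 + √(628.86 + 1079.9)] / 9.810 = 6.7700 s.
Horizontal: R = v_x · t = 35.813 × 6.7700 = 242.5 m.

242.5 m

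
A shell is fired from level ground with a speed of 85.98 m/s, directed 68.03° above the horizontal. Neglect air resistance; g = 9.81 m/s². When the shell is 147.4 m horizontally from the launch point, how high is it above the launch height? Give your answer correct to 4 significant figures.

262.4 m

v_x = 85.98 cos 68.03° = 32.167 m/s, v_y0 = 85.98 sin 68.03° = 79.736 m/s.
Time to reach x = 147.4 m: t = x / v_x = 147.4 / 32.167 = 4.5823 s.
y = v_y0 t − ½ g t² = 79.736×4.5823 − 4.905×4.5823² = 262.4 m.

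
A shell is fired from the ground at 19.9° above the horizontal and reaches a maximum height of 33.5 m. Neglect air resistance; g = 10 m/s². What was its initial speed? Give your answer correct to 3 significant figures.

76.0 m/s

At maximum height v_y = 0, so (v₀ sin θ)² = 2 g H.
v₀ sin 19.9° = √(2 × 10 × 33.5) = 25.88 m/s.
v₀ = 25.88 / sin 19.9° = 25.88 / 0.3404 = 76.0 m/s.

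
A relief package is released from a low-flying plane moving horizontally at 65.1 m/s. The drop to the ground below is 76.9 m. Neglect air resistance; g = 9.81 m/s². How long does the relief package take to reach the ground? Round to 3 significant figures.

3.96 s

The horizontal speed doesn't affect the fall. With v_y0 = 0, h = ½ g t².
t = √(2 × 76.9 / 9.81) = √15.68 = 3.96 s.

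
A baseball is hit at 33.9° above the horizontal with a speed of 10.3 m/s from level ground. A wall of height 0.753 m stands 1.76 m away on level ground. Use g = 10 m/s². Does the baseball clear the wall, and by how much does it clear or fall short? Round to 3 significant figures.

Yes — it clears the wall by 0.218 m.

v_x = 10.3 cos 33.9° = 8.549 m/s; v_y0 = 10.3 sin 33.9° = 5.745 m/s.
Time to reach the wall: t = 1.76 / 8.549 = 0.2059 s.
Height at that point: y = 5.745×0.2059 − 5.000×0.2059² = 0.9709 m.
That is 0.9709 − 0.753 = 0.218 m above the top of the wall, so the baseball clears it.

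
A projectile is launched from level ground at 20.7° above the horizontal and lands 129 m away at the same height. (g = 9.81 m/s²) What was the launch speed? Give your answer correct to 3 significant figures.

43.7 m/s

On level ground, R = v₀² sin(2θ) / g, so v₀ = √(R g / sin 2θ).
sin(2 × 20.7°) = 0.6613.
v₀ = √(129 × 9.81 / 0.6613) = √1914 = 43.7 m/s.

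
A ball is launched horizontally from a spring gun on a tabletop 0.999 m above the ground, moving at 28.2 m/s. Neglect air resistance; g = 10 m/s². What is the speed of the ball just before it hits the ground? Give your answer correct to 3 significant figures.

Fall time: t = √(2 × 0.999 / 10) = 0.4470 s.
At impact: v_x = 28.2 m/s (unchanged), v_y = g t = 10 × 0.4470 = 4.470 m/s.
Speed = √(v_x² + v_y²) = √(795.2 + 19.98) = 28.6 m/s.

28.6 m/s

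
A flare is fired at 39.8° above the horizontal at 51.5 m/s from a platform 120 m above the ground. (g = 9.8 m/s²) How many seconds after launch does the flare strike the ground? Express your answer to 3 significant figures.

Vertical component: v_y = 51.5 sin 39.8° = 32.97 m/s.
Taking up as positive with launch at y = 120 m, landing at y = 0: 0 = 120 + 32.97 t − ½(9.8) t².
Solving 4.900 t² − 32.97 t − 120 = 0 gives t = [32.97 + √(32.97² + 4·4.900·120)] / 9.800 = 9.35 s.

9.35 s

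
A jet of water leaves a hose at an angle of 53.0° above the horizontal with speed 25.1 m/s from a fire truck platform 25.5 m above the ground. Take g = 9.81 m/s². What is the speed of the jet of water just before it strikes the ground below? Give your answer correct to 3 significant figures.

v_x = 25.1 cos 53.0° = 15.11 m/s is unchanged throughout.
For the vertical component, v_y² = v_y0² + 2 g h = (20.05)² + 2×9.81×25.5 = 902.3, so |v_y| = 30.04 m/s.
Impact speed = √(v_x² + v_y²) = √(228.3 + 902.3) = 33.6 m/s.

33.6 m/s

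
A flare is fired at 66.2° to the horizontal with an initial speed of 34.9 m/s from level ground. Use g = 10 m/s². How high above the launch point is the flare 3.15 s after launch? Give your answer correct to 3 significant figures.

v_y0 = 34.9 sin 66.2° = 31.93 m/s.
y(t) = v_y0 t − ½ g t² = 31.93×3.15 − 5.000×3.15² = 51.0 m.

51.0 m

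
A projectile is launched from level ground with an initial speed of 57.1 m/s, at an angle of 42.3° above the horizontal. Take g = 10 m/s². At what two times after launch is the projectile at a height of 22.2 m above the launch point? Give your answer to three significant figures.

0.629 s and 7.06 s

v_y0 = 57.1 sin 42.3° = 38.43 m/s.
Set y = v_y0 t − ½ g t² = 22.2: 5.000 t² − 38.43 t + 22.2 = 0.
t = [38.43 ± √(1477 − 444.0)] / 10 = (38.43 ± 32.14) / 10, giving t = 0.629 s or t = 7.06 s.
So the projectile is at 22.2 m at t = 0.629 s (rising) and t = 7.06 s (falling).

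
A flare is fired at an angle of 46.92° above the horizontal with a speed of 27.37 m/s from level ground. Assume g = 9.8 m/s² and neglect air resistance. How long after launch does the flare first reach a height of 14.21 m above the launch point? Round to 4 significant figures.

0.9169 s

v_y0 = 27.37 sin 46.92° = 19.991 m/s.
Set y = v_y0 t − ½ g t² = 14.21: 4.900 t² − 19.991 t + 14.21 = 0.
t = [19.991 ± √(399.64 − 278.52)] / 9.8 = (19.991 ± 11.005) / 9.8, giving t = 0.9169 s or t = 3.163 s.
The flare is on the way up at the first time, so t = 0.9169 s.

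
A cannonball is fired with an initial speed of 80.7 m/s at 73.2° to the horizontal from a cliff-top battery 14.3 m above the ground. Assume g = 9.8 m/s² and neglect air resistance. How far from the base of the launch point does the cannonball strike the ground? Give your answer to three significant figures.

Components: v_x = 80.7 cos 73.2° = 23.32 m/s, v_y = 80.7 sin 73.2° = 77.26 m/s.
Vertical: 0 = 14.3 + 77.26 t − ½(9.8) t² ⇒ 4.900 t² − 77.26 t − 14.3 = 0.
t = [77.26 + √(5969 + 280.3)] / 9.800 = 15.95 s.
Horizontal: R = v_x · t = 23.32 × 15.95 = 372 m.

372 m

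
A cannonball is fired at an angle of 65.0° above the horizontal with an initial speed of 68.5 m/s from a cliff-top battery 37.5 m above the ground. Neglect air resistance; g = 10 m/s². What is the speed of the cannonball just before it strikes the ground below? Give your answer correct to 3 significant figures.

v_x = 68.5 cos 65.0° = 28.95 m/s is unchanged throughout.
For the vertical component, v_y² = v_y0² + 2 g h = (62.08)² + 2×10×37.5 = 4604, so |v_y| = 67.85 m/s.
Impact speed = √(v_x² + v_y²) = √(838.1 + 4604) = 73.8 m/s.

73.8 m/s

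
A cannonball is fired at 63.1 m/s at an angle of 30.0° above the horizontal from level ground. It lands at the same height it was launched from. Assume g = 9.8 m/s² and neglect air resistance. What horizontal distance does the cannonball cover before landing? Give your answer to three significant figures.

352 m

For level ground, R = v₀² sin(2θ) / g.
sin(2 × 30.0°) = sin 60.00° = 0.8660.
R = (63.1)² × 0.8660 / 9.8 = 352 m.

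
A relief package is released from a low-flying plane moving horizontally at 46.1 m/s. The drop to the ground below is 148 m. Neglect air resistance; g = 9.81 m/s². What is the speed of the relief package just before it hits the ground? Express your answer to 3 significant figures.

70.9 m/s

Fall time: t = √(2 × 148 / 9.81) = 5.493 s.
At impact: v_x = 46.1 m/s (unchanged), v_y = g t = 9.81 × 5.493 = 53.89 m/s.
Speed = √(v_x² + v_y²) = √(2125 + 2904) = 70.9 m/s.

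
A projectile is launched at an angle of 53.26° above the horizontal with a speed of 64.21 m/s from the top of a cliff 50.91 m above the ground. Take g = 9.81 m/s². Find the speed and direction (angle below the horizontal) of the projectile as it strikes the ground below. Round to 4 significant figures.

v_x = 64.21 cos 53.26° = 38.409 m/s (constant).
|v_y| at impact = √((51.455)² + 2×9.81×50.91) = 60.386 m/s.
Speed = √(38.409² + 60.386²) = 71.57 m/s; angle = arctan(60.386/38.409) = 57.54° below horizontal.

71.57 m/s at 57.54° below the horizontal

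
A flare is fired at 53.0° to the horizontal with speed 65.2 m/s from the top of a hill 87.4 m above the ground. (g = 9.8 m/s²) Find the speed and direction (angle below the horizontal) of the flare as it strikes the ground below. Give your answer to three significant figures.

77.2 m/s at 59.5° below the horizontal

v_x = 65.2 cos 53.0° = 39.24 m/s (constant).
|v_y| at impact = √((52.07)² + 2×9.8×87.4) = 66.52 m/s.
Speed = √(39.24² + 66.52²) = 77.2 m/s; angle = arctan(66.52/39.24) = 59.5° below horizontal.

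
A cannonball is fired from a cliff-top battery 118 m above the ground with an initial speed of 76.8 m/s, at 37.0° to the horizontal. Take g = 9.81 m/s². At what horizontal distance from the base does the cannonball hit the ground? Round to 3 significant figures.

Components: v_x = 76.8 cos 37.0° = 61.34 m/s, v_y = 76.8 sin 37.0° = 46.22 m/s.
Vertical: 0 = 118 + 46.22 t − ½(9.81) t² ⇒ 4.905 t² − 46.22 t − 118 = 0.
t = [46.22 + √(2136 + 2315)] / 9.810 = 11.51 s.
Horizontal: R = v_x · t = 61.34 × 11.51 = 706 m.

706 m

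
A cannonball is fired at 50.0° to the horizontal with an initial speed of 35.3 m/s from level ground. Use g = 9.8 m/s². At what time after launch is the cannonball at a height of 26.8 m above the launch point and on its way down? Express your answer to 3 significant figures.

4.22 s

v_y0 = 35.3 sin 50.0° = 27.04 m/s.
Set y = v_y0 t − ½ g t² = 26.8: 4.900 t² − 27.04 t + 26.8 = 0.
t = [27.04 ± √(731.2 − 525.3)] / 9.8 = (27.04 ± 14.35) / 9.8, giving t = 1.29 s or t = 4.22 s.
On the way down corresponds to the larger root: t = 4.22 s.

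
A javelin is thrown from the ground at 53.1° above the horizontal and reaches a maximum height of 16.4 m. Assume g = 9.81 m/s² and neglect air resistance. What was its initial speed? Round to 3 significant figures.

At maximum height v_y = 0, so (v₀ sin θ)² = 2 g H.
v₀ sin 53.1° = √(2 × 9.81 × 16.4) = 17.94 m/s.
v₀ = 17.94 / sin 53.1° = 17.94 / 0.7997 = 22.4 m/s.

22.4 m/s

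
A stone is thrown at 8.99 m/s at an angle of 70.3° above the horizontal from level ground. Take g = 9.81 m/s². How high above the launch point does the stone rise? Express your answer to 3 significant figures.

Vertical component of launch velocity: v_y = 8.99 sin 70.3° = 8.464 m/s.
At the highest point the vertical velocity is zero, so v_y² = 2 g h_max.
h_max = (8.464)² / (2 × 9.81) = 71.64 / 19.62 = 3.65 m.

3.65 m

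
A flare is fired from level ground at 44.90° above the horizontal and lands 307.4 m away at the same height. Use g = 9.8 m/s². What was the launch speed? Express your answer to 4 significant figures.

On level ground, R = v₀² sin(2θ) / g, so v₀ = √(R g / sin 2θ).
sin(2 × 44.90°) = 1.0000.
v₀ = √(307.4 × 9.8 / 1.0000) = √3012.5 = 54.89 m/s.

54.89 m/s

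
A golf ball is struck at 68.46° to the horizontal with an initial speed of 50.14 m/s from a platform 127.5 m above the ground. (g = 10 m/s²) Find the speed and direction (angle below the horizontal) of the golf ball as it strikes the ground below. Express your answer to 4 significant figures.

v_x = 50.14 cos 68.46° = 18.409 m/s (constant).
|v_y| at impact = √((46.638)² + 2×10×127.5) = 68.739 m/s.
Speed = √(18.409² + 68.739²) = 71.16 m/s; angle = arctan(68.739/18.409) = 75.01° below horizontal.

71.16 m/s at 75.01° below the horizontal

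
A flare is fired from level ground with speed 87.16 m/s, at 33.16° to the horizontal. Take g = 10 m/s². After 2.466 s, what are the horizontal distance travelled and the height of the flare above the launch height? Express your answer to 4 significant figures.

x = 179.9 m, y = 87.16 m

v_x = 87.16 cos 33.16° = 72.966 m/s; v_y0 = 87.16 sin 33.16° = 47.675 m/s.
x = v_x t = 72.966 × 2.466 = 179.9 m.
y = v_y0 t − ½ g t² = 47.675×2.466 − 5.000×2.466² = 87.16 m.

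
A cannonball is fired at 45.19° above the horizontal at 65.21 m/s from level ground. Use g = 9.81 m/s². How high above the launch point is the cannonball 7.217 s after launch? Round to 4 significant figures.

v_y0 = 65.21 sin 45.19° = 46.263 m/s.
y(t) = v_y0 t − ½ g t² = 46.263×7.217 − 4.905×7.217² = 78.40 m.

78.40 m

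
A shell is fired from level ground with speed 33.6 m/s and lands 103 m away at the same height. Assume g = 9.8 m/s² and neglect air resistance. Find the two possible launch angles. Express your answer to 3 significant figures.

31.7° and 58.3°

Level-ground range: R = v₀² sin(2θ)/g ⇒ sin 2θ = R g / v₀² = 103×9.8/33.6² = 0.8941.
2θ = arcsin(0.8941) = 63.39° or 180° − 63.39° = 116.61°.
So θ = 31.7° or θ = 58.3°.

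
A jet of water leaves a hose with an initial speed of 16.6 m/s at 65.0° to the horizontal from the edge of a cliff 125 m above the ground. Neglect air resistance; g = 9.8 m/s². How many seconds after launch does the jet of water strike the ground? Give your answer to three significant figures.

Vertical component: v_y = 16.6 sin 65.0° = 15.04 m/s.
Taking up as positive with launch at y = 125 m, landing at y = 0: 0 = 125 + 15.04 t − ½(9.8) t².
Solving 4.900 t² − 15.04 t − 125 = 0 gives t = [15.04 + √(15.04² + 4·4.900·125)] / 9.800 = 6.81 s.

6.81 s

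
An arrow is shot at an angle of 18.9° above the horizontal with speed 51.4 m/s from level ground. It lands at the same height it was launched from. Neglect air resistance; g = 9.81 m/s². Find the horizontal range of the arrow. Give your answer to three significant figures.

165 m

Components: v_x = 51.4 cos 18.9° = 48.63 m/s, v_y = 51.4 sin 18.9° = 16.65 m/s.
Time of flight (same landing height): t = 2 v_y / g = 2 × 16.65 / 9.81 = 3.394 s.
Range: R = v_x · t = 48.63 × 3.394 = 165 m.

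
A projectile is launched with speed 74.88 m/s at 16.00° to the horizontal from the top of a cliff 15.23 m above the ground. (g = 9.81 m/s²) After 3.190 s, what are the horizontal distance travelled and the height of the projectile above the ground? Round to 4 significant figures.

x = 229.6 m, y = 31.16 m

v_x = 74.88 cos 16.00° = 71.979 m/s; v_y0 = 74.88 sin 16.00° = 20.640 m/s.
x = v_x t = 71.979 × 3.190 = 229.6 m.
y = 15.23 + v_y0 t − ½ g t² = 31.16 m.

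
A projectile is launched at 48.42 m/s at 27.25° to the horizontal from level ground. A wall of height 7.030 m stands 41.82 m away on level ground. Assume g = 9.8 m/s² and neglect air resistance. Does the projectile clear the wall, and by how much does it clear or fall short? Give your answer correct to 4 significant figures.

Yes — it clears the wall by 9.884 m.

v_x = 48.42 cos 27.25° = 43.046 m/s; v_y0 = 48.42 sin 27.25° = 22.170 m/s.
Time to reach the wall: t = 41.82 / 43.046 = 0.97152 s.
Height at that point: y = 22.170×0.97152 − 4.900×0.97152² = 16.914 m.
That is 16.914 − 7.030 = 9.884 m above the top of the wall, so the projectile clears it.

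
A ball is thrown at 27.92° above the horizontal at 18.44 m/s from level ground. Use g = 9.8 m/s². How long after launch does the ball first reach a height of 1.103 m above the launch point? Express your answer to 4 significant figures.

v_y0 = 18.44 sin 27.92° = 8.6343 m/s.
Set y = v_y0 t − ½ g t² = 1.103: 4.900 t² − 8.6343 t + 1.103 = 0.
t = [8.6343 ± √(74.551 − 21.619)] / 9.8 = (8.6343 ± 7.2754) / 9.8, giving t = 0.1387 s or t = 1.623 s.
The ball is on the way up at the first time, so t = 0.1387 s.

0.1387 s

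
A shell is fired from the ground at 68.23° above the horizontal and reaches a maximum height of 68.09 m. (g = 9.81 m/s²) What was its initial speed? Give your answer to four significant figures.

39.36 m/s

At maximum height v_y = 0, so (v₀ sin θ)² = 2 g H.
v₀ sin 68.23° = √(2 × 9.81 × 68.09) = 36.550 m/s.
v₀ = 36.550 / sin 68.23° = 36.550 / 0.9287 = 39.36 m/s.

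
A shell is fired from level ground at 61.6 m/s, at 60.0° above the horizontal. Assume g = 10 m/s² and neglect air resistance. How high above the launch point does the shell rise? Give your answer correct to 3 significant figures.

142 m

Vertical component of launch velocity: v_y = 61.6 sin 60.0° = 53.35 m/s.
At the highest point the vertical velocity is zero, so v_y² = 2 g h_max.
h_max = (53.35)² / (2 × 10) = 2846 / 20.00 = 142 m.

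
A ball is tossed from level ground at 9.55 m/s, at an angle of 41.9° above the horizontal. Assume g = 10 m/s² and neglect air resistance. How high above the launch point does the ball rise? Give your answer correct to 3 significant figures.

2.03 m

Vertical component of launch velocity: v_y = 9.55 sin 41.9° = 6.378 m/s.
At the highest point the vertical velocity is zero, so v_y² = 2 g h_max.
h_max = (6.378)² / (2 × 10) = 40.68 / 20.00 = 2.03 m.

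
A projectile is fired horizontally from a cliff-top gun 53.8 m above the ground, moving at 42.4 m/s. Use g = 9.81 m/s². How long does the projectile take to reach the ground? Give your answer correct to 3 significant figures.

The horizontal speed doesn't affect the fall. With v_y0 = 0, h = ½ g t².
t = √(2 × 53.8 / 9.81) = √10.97 = 3.31 s.

3.31 s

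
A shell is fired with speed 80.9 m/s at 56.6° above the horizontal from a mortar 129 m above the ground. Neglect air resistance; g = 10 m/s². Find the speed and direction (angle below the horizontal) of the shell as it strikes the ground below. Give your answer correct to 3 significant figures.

95.5 m/s at 62.2° below the horizontal

v_x = 80.9 cos 56.6° = 44.53 m/s (constant).
|v_y| at impact = √((67.54)² + 2×10×129) = 84.51 m/s.
Speed = √(44.53² + 84.51²) = 95.5 m/s; angle = arctan(84.51/44.53) = 62.2° below horizontal.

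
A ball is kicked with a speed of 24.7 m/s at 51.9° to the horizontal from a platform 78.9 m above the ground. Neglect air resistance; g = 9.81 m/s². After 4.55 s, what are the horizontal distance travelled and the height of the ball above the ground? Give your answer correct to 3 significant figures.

v_x = 24.7 cos 51.9° = 15.24 m/s; v_y0 = 24.7 sin 51.9° = 19.44 m/s.
x = v_x t = 15.24 × 4.55 = 69.3 m.
y = 78.9 + v_y0 t − ½ g t² = 65.8 m.

x = 69.3 m, y = 65.8 m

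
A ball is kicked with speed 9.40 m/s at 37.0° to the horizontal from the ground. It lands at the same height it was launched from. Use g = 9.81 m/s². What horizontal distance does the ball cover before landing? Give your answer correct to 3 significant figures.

For level ground, R = v₀² sin(2θ) / g.
sin(2 × 37.0°) = sin 74.00° = 0.9613.
R = (9.40)² × 0.9613 / 9.81 = 8.66 m.

8.66 m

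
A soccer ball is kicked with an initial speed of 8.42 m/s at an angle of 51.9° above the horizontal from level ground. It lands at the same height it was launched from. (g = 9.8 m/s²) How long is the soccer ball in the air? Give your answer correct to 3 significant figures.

1.35 s

Vertical component: v_y = 8.42 sin 51.9° = 6.626 m/s.
For a projectile landing at launch height, time of flight is t = 2 v_y / g = 2 × 6.626 / 9.8 = 1.35 s.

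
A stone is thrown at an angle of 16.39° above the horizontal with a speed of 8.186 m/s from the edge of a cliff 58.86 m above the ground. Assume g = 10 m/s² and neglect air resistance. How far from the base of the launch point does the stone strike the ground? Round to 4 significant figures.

28.82 m

Components: v_x = 8.186 cos 16.39° = 7.8533 m/s, v_y = 8.186 sin 16.39° = 2.3099 m/s.
Vertical: 0 = 58.86 + 2.3099 t − ½(10) t² ⇒ 5.000 t² − 2.3099 t − 58.86 = 0.
t = [2.3099 + √(5.3356 + 1177.2)] / 10.00 = 3.6698 s.
Horizontal: R = v_x · t = 7.8533 × 3.6698 = 28.82 m.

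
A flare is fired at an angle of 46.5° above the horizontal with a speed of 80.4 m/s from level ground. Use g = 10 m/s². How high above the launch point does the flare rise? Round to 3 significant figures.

170 m

Vertical component of launch velocity: v_y = 80.4 sin 46.5° = 58.32 m/s.
At the highest point the vertical velocity is zero, so v_y² = 2 g h_max.
h_max = (58.32)² / (2 × 10) = 3401 / 20.00 = 170 m.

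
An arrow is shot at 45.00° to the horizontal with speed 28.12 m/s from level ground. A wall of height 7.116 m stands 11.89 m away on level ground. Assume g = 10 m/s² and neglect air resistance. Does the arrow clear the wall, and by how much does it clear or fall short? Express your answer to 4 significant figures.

Yes — it clears the wall by 2.986 m.

v_x = 28.12 cos 45.00° = 19.884 m/s; v_y0 = 28.12 sin 45.00° = 19.884 m/s.
Time to reach the wall: t = 11.89 / 19.884 = 0.59797 s.
Height at that point: y = 19.884×0.59797 − 5.000×0.59797² = 10.102 m.
That is 10.102 − 7.116 = 2.986 m above the top of the wall, so the arrow clears it.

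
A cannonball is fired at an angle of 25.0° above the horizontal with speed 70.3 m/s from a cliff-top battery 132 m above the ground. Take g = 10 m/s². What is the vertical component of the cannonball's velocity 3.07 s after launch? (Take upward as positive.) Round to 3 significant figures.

-0.990 m/s

Initial vertical component: v_y0 = 70.3 sin 25.0° = 29.71 m/s.
v_y(t) = v_y0 − g t = 29.71 − 10 × 3.07 = -0.990 m/s.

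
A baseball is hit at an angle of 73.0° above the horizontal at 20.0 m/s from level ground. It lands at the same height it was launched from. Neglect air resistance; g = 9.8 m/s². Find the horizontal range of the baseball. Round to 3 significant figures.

Components: v_x = 20.0 cos 73.0° = 5.847 m/s, v_y = 20.0 sin 73.0° = 19.13 m/s.
Time of flight (same landing height): t = 2 v_y / g = 2 × 19.13 / 9.8 = 3.904 s.
Range: R = v_x · t = 5.847 × 3.904 = 22.8 m.

22.8 m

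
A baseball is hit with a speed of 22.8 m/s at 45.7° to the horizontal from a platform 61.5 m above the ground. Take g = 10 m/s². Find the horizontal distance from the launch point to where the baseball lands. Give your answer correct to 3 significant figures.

Components: v_x = 22.8 cos 45.7° = 15.92 m/s, v_y = 22.8 sin 45.7° = 16.32 m/s.
Vertical: 0 = 61.5 + 16.32 t − ½(10) t² ⇒ 5.000 t² − 16.32 t − 61.5 = 0.
t = [16.32 + √(266.3 + 1230)] / 10.00 = 5.500 s.
Horizontal: R = v_x · t = 15.92 × 5.500 = 87.6 m.

87.6 m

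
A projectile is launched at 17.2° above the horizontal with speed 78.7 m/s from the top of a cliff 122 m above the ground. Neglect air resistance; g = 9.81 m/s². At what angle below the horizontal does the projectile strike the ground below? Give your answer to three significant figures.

v_x = 78.7 cos 17.2° = 75.18 m/s.
At impact |v_y| = √(v_y0² + 2 g h) = √(23.27² + 2×9.81×122) = 54.18 m/s.
Angle below horizontal = arctan(|v_y| / v_x) = arctan(54.18 / 75.18) = 35.8°.

35.8°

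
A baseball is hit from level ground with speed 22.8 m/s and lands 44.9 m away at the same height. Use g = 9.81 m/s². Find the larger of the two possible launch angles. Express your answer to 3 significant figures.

61.0°

Level-ground range: R = v₀² sin(2θ)/g ⇒ sin 2θ = R g / v₀² = 44.9×9.81/22.8² = 0.8473.
2θ = arcsin(0.8473) = 57.92° or 180° − 57.92° = 122.08°.
So θ = 29.0° or θ = 61.0°.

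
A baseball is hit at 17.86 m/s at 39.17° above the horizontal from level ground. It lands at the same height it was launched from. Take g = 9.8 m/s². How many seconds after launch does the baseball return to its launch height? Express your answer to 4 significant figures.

2.302 s

Vertical component: v_y = 17.86 sin 39.17° = 11.281 m/s.
For a projectile landing at launch height, time of flight is t = 2 v_y / g = 2 × 11.281 / 9.8 = 2.302 s.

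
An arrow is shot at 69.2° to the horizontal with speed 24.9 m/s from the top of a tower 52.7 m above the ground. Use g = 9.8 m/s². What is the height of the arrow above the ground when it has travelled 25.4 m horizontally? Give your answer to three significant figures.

79.1 m

v_x = 24.9 cos 69.2° = 8.842 m/s, v_y0 = 24.9 sin 69.2° = 23.28 m/s.
Time to reach x = 25.4 m: t = x / v_x = 25.4 / 8.842 = 2.873 s.
y = 52.7 + v_y0 t − ½ g t² = 52.7 + 23.28×2.873 − 4.900×2.873² = 79.1 m.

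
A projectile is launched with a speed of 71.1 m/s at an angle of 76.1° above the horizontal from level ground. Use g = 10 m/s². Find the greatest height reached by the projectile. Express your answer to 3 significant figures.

Vertical component of launch velocity: v_y = 71.1 sin 76.1° = 69.02 m/s.
At the highest point the vertical velocity is zero, so v_y² = 2 g h_max.
h_max = (69.02)² / (2 × 10) = 4764 / 20.00 = 238 m.

238 m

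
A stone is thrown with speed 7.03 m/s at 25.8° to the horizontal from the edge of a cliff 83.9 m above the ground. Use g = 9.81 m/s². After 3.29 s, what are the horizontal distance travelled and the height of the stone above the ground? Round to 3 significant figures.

v_x = 7.03 cos 25.8° = 6.329 m/s; v_y0 = 7.03 sin 25.8° = 3.060 m/s.
x = v_x t = 6.329 × 3.29 = 20.8 m.
y = 83.9 + v_y0 t − ½ g t² = 40.9 m.

x = 20.8 m, y = 40.9 m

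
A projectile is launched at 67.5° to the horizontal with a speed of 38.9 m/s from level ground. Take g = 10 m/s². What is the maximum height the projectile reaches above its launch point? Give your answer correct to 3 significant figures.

Vertical component of launch velocity: v_y = 38.9 sin 67.5° = 35.94 m/s.
At the highest point the vertical velocity is zero, so v_y² = 2 g h_max.
h_max = (35.94)² / (2 × 10) = 1292 / 20.00 = 64.6 m.

64.6 m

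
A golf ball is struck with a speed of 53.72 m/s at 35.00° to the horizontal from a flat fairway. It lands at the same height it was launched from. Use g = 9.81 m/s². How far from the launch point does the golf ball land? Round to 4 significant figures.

276.4 m

For level ground, R = v₀² sin(2θ) / g.
sin(2 × 35.00°) = sin 70.000° = 0.9397.
R = (53.72)² × 0.9397 / 9.81 = 276.4 m.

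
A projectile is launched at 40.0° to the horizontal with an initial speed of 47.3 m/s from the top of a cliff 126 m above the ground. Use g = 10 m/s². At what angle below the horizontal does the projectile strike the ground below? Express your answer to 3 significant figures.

58.3°

v_x = 47.3 cos 40.0° = 36.23 m/s.
At impact |v_y| = √(v_y0² + 2 g h) = √(30.40² + 2×10×126) = 58.69 m/s.
Angle below horizontal = arctan(|v_y| / v_x) = arctan(58.69 / 36.23) = 58.3°.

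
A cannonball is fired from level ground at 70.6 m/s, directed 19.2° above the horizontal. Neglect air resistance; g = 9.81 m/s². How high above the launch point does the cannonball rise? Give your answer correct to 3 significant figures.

27.5 m

Vertical component of launch velocity: v_y = 70.6 sin 19.2° = 23.22 m/s.
At the highest point the vertical velocity is zero, so v_y² = 2 g h_max.
h_max = (23.22)² / (2 × 9.81) = 539.2 / 19.62 = 27.5 m.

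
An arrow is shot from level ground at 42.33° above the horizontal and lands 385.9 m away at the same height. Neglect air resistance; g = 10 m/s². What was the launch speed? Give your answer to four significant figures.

62.26 m/s

On level ground, R = v₀² sin(2θ) / g, so v₀ = √(R g / sin 2θ).
sin(2 × 42.33°) = 0.9957.
v₀ = √(385.9 × 10 / 0.9957) = √3875.7 = 62.26 m/s.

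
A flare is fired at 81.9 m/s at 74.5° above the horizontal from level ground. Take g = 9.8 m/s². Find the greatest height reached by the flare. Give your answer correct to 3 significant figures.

318 m

Vertical component of launch velocity: v_y = 81.9 sin 74.5° = 78.92 m/s.
At the highest point the vertical velocity is zero, so v_y² = 2 g h_max.
h_max = (78.92)² / (2 × 9.8) = 6228 / 19.60 = 318 m.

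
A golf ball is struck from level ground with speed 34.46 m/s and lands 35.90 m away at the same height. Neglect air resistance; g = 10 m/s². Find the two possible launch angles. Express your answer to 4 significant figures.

Level-ground range: R = v₀² sin(2θ)/g ⇒ sin 2θ = R g / v₀² = 35.90×10/34.46² = 0.3023.
2θ = arcsin(0.3023) = 17.596° or 180° − 17.596° = 162.404°.
So θ = 8.798° or θ = 81.20°.

8.798° and 81.20°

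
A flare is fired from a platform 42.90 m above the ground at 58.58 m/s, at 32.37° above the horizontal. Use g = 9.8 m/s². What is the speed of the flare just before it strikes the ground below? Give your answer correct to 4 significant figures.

65.36 m/s

v_x = 58.58 cos 32.37° = 49.477 m/s is unchanged throughout.
For the vertical component, v_y² = v_y0² + 2 g h = (31.363)² + 2×9.8×42.90 = 1824.5, so |v_y| = 42.714 m/s.
Impact speed = √(v_x² + v_y²) = √(2448.0 + 1824.5) = 65.36 m/s.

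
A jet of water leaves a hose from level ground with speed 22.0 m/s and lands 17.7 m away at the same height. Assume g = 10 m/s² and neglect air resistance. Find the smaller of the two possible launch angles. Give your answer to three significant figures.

10.7°

Level-ground range: R = v₀² sin(2θ)/g ⇒ sin 2θ = R g / v₀² = 17.7×10/22.0² = 0.3657.
2θ = arcsin(0.3657) = 21.45° or 180° − 21.45° = 158.55°.
So θ = 10.7° or θ = 79.3°.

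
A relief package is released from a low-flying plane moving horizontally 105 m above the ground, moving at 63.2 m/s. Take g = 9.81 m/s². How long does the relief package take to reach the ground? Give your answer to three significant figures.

4.63 s

The horizontal speed doesn't affect the fall. With v_y0 = 0, h = ½ g t².
t = √(2 × 105 / 9.81) = √21.41 = 4.63 s.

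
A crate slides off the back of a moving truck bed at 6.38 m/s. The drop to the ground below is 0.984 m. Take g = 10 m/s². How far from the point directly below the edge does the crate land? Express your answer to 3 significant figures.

2.83 m

Initial vertical velocity is zero, so the fall time comes from h = ½ g t²: t = √(2 × 0.984 / 10) = 0.4436 s.
Horizontal motion is uniform at 6.38 m/s, so x = 6.38 × 0.4436 = 2.83 m.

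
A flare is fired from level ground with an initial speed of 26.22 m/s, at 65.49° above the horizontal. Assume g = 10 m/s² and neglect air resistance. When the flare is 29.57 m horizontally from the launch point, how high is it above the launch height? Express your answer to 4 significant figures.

27.90 m

v_x = 26.22 cos 65.49° = 10.877 m/s, v_y0 = 26.22 sin 65.49° = 23.857 m/s.
Time to reach x = 29.57 m: t = x / v_x = 29.57 / 10.877 = 2.7186 s.
y = v_y0 t − ½ g t² = 23.857×2.7186 − 5.000×2.7186² = 27.90 m.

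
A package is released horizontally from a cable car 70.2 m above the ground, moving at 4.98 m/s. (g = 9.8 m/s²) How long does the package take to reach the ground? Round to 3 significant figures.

The horizontal speed doesn't affect the fall. With v_y0 = 0, h = ½ g t².
t = √(2 × 70.2 / 9.8) = √14.33 = 3.79 s.

3.79 s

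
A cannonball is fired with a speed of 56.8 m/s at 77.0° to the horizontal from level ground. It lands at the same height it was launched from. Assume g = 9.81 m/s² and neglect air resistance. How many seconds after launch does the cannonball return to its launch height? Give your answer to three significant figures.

Vertical component: v_y = 56.8 sin 77.0° = 55.34 m/s.
For a projectile landing at launch height, time of flight is t = 2 v_y / g = 2 × 55.34 / 9.81 = 11.3 s.

11.3 s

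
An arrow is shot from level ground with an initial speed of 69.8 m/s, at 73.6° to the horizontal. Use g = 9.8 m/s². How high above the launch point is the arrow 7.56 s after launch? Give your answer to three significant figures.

v_y0 = 69.8 sin 73.6° = 66.96 m/s.
y(t) = v_y0 t − ½ g t² = 66.96×7.56 − 4.900×7.56² = 226 m.

226 m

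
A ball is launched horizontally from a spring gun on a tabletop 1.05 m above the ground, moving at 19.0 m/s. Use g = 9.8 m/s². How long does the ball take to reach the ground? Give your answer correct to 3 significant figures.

0.463 s

The horizontal speed doesn't affect the fall. With v_y0 = 0, h = ½ g t².
t = √(2 × 1.05 / 9.8) = √0.2143 = 0.463 s.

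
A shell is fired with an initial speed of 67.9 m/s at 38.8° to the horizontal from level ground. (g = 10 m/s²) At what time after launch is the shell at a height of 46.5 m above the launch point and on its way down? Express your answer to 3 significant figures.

7.22 s

v_y0 = 67.9 sin 38.8° = 42.55 m/s.
Set y = v_y0 t − ½ g t² = 46.5: 5.000 t² − 42.55 t + 46.5 = 0.
t = [42.55 ± √(1811 − 930.0)] / 10 = (42.55 ± 29.68) / 10, giving t = 1.29 s or t = 7.22 s.
On the way down corresponds to the larger root: t = 7.22 s.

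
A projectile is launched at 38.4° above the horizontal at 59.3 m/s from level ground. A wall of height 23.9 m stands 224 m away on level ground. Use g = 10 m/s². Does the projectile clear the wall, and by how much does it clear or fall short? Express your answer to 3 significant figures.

v_x = 59.3 cos 38.4° = 46.47 m/s; v_y0 = 59.3 sin 38.4° = 36.83 m/s.
Time to reach the wall: t = 224 / 46.47 = 4.820 s.
Height at that point: y = 36.83×4.820 − 5.000×4.820² = 61.36 m.
That is 61.36 − 23.9 = 37.5 m above the top of the wall, so the projectile clears it.

Yes — it clears the wall by 37.5 m.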